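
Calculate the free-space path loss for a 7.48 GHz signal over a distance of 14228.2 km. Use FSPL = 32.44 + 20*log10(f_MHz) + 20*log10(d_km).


f = 7.48 GHz = 7480.0000 MHz
d = 14228.2 km
FSPL = 32.44 + 20*log10(7480.0000) + 20*log10(14228.2)
FSPL = 32.44 + 77.4780 + 83.0630
FSPL = 192.9810 dB

192.9810 dB


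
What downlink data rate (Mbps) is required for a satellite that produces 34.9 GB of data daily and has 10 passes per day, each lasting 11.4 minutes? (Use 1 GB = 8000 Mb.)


total contact time = 10 * 11.4 * 60 = 6840.0000 s
data = 34.9 GB = 279200.0000 Mb
rate = 279200.0000 / 6840.0000 = 40.8187 Mbps

40.8187 Mbps


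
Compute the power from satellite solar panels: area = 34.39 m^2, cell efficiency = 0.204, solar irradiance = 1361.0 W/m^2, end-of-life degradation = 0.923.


P = area * eta * S * degradation
P = 34.39 * 0.204 * 1361.0 * 0.923
P = 8812.9675 W

8812.9675 W


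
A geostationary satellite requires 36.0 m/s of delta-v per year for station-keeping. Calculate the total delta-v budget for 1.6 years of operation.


dV = rate * years = 36.0 * 1.6
dV = 57.6000 m/s

57.6000 m/s


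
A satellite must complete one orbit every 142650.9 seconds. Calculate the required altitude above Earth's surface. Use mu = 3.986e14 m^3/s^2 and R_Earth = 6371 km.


T = 142650.9 s
r = (mu*T^2/(4*pi^2))^(1/3) = (3.986e14 * 142650.9^2 / (4*pi^2))^(1/3)
r = 5.9007724e+07 m = 59007.7239 km
alt = r - R_E = 59007.7239 - 6371 = 52636.7239 km

52636.7239 km


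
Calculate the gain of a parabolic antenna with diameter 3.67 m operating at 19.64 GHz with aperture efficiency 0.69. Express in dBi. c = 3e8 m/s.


lambda = c/f = 3e8 / 1.964e+10 = 0.01527495 m
G = eta*(pi*D/lambda)^2 = 0.69*(pi*3.67/0.01527495)^2
G = 393116.6354 (linear)
G = 10*log10(393116.6354) = 55.9452 dBi

55.9452 dBi


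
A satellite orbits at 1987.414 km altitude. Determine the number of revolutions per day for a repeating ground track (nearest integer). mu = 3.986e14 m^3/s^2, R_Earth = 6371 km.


r = 8.358414e+06 m
T = 2*pi*sqrt(r^3/mu) = 7604.9618 s = 126.7494 min
revs/day = 1440 / 126.7494 = 11.3610
Rounded: 11 revolutions per day

11 revolutions per day


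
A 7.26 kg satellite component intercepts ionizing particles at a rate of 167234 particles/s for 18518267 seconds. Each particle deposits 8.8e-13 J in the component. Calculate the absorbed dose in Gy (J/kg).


Total energy deposited = rate * time * E_per
  = 167234 * 18518267 * 8.8e-13 = 2.7253 J
Dose = E_total / mass = 2.7253 / 7.26
Dose = 0.3753799 Gy

0.3754 Gy


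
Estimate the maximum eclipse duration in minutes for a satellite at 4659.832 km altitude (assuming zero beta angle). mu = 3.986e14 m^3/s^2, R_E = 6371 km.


r = 11030.8320 km
T = 192.1642 min
Eclipse fraction = arcsin(R_E/r)/pi = arcsin(6371.0000/11030.8320)/pi
= arcsin(0.577563)/pi = 0.1959962
Eclipse duration = 0.1959962 * 192.1642 = 37.6634 min

37.6634 minutes


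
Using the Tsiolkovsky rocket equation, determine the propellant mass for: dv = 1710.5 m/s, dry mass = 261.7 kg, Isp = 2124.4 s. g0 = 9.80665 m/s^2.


ve = Isp * g0 = 2124.4 * 9.80665 = 20833.247260 m/s
mass ratio = exp(dv/ve) = exp(1710.5/20833.247260) = 1.08556907
m_prop = m_dry * (mr - 1) = 261.7 * (1.08556907 - 1)
m_prop = 22.3934 kg

22.3934 kg


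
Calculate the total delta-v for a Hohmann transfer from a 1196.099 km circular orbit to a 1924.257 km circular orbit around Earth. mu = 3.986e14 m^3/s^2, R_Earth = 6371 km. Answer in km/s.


r1 = 7567.0990 km = 7.567099e+06 m
r2 = 8295.2570 km = 8.295257e+06 m
dv1 = sqrt(mu/r1)*(sqrt(2*r2/(r1+r2)) - 1) = 164.7144 m/s
dv2 = sqrt(mu/r2)*(1 - sqrt(2*r1/(r1+r2))) = 160.9733 m/s
total dv = |dv1| + |dv2| = 164.7144 + 160.9733 = 325.6876 m/s = 0.3256876 km/s

0.3257 km/s


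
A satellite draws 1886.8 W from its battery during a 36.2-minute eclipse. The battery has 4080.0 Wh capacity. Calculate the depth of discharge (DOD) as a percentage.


E_used = P * t / 60 = 1886.8 * 36.2 / 60 = 1138.3693 Wh
DOD = E_used / E_total * 100 = 1138.3693 / 4080.0 * 100
DOD = 27.9012 %

27.9012 %


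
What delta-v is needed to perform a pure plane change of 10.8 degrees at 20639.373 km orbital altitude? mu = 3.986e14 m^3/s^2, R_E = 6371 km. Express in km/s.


r = 27010.3730 km = 2.7010373e+07 m
V = sqrt(mu/r) = 3841.5223 m/s
di = 10.8 deg = 0.1884956 rad
dV = 2*V*sin(di/2) = 2*3841.5223*sin(0.09424778)
dV = 723.0384 m/s = 0.7230384 km/s

0.7230 km/s


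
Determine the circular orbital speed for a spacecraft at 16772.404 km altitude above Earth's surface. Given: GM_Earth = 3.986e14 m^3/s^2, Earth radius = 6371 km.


r = R_E + alt = 6371.0 + 16772.404 = 23143.4040 km = 2.3143404e+07 m
v = sqrt(mu/r) = sqrt(3.986e14 / 2.3143404e+07) = 4150.0662 m/s = 4.1501 km/s

4.1501 km/s


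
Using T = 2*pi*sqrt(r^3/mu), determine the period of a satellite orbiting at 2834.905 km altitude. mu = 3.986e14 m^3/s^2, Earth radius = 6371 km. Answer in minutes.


r = 9205.9050 km = 9.205905e+06 m
T = 2*pi*sqrt(r^3/mu) = 2*pi*sqrt(7.8018836e+20 / 3.986e14)
T = 8790.4469 s = 146.5074 min

146.5074 minutes


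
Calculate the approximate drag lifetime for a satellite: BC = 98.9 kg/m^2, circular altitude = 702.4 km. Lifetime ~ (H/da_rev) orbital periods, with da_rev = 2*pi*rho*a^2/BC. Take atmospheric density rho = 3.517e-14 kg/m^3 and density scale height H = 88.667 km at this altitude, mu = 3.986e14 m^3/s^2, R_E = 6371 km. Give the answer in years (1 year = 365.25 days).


a = R_E + alt = 7073.4000 km = 7.0734e+06 m
da_rev = 2*pi*rho*a^2/BC = 2*pi*3.517e-14*(7.0734e+06)^2/98.9 = 0.111792426 m per revolution
N = H/da_rev = 88667.0000 m / 0.111792426 m = 793139.5989 revolutions
P = 2*pi*sqrt(a^3/mu) = 5920.4341 s
lifetime = N*P = 793139.5989 * 5920.4341 = 4.6957307e+09 s = 54348.7349 days
years = 54348.7349 / 365.25 = 148.7987 years

148.7987 years


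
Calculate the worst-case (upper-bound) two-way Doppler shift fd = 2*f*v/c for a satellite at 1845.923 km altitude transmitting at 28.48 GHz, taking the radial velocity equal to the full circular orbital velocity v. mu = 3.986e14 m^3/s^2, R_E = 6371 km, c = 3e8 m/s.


r = 8.216923e+06 m
v = sqrt(mu/r) = 6964.8864 m/s (worst-case radial velocity)
f = 28.48 GHz = 2.848e+10 Hz
fd = 2*f*v/c = 2*2.848e+10*6964.8864/3.0e+08
fd = 1.3223998e+06 Hz

1.3224e+06 Hz


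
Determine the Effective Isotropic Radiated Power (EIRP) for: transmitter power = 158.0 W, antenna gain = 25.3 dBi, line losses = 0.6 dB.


Pt = 158.0 W = 21.9866 dBW
EIRP = Pt_dBW + Gt - losses = 21.9866 + 25.3 - 0.6 = 46.6866 dBW

46.6866 dBW


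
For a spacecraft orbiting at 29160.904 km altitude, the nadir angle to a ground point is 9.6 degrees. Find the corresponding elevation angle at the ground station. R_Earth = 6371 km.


r = R_E + alt = 35531.9040 km
Law of sines in the satellite / Earth-center / ground-point triangle:
  sin(nadir)/R_E = sin(90 + el)/r  =>  cos(el) = (r/R_E)*sin(nadir)
cos(el) = (35531.9040 / 6371.0000) * sin(9.6 deg) = 0.9300912
el = arccos(0.9300912) = 21.5510 deg
(Earth-central angle = 90 - nadir - el = 58.8490 deg)

21.5510 degrees


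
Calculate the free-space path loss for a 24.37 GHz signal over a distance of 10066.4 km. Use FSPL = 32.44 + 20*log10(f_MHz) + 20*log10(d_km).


f = 24.37 GHz = 24370.0000 MHz
d = 10066.4 km
FSPL = 32.44 + 20*log10(24370.0000) + 20*log10(10066.4)
FSPL = 32.44 + 87.7371 + 80.0575
FSPL = 200.2346 dB

200.2346 dB


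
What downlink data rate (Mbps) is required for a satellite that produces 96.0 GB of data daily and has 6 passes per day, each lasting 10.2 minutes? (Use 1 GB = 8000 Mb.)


total contact time = 6 * 10.2 * 60 = 3672.0000 s
data = 96.0 GB = 768000.0000 Mb
rate = 768000.0000 / 3672.0000 = 209.1503 Mbps

209.1503 Mbps


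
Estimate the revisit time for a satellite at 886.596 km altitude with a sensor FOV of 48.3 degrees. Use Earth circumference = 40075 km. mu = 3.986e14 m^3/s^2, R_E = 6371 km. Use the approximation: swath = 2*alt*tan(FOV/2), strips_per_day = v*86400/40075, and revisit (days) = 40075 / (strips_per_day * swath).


swath = 2*886.596*tan(0.421497) = 795.0449 km
v = sqrt(mu/r) = 7410.9222 m/s = 7.4109 km/s
strips/day = v*86400/40075 = 7.4109*86400/40075 = 15.9776
coverage/day = strips * swath = 15.9776 * 795.0449 = 12702.9358 km
revisit = 40075 / 12702.9358 = 3.1548 days

3.1548 days


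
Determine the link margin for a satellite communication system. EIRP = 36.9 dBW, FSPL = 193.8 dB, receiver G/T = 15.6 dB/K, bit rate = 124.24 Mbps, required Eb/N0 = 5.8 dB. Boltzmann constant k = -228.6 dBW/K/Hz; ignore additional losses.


C/N0 = EIRP - FSPL + G/T - k = 36.9 - 193.8 + 15.6 - (-228.6)
C/N0 = 87.3000 dB-Hz
R_b = 124.24 Mbps = 1.2424e+08 bps -> 10*log10(R_b) = 80.9426 dB-Hz
Eb/N0 = C/N0 - 10*log10(R_b) = 87.3000 - 80.9426 = 6.3574 dB
Margin = Eb/N0 - Eb/N0_req = 6.3574 - 5.8 = 0.5573856 dB (link closes)

0.5574 dB


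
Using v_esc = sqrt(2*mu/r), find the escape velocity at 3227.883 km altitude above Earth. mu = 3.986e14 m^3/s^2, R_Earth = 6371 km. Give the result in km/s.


r = 6371.0 + 3227.883 = 9598.8830 km = 9.598883e+06 m
v_esc = sqrt(2*mu/r) = sqrt(2*3.986e14 / 9.598883e+06)
v_esc = 9113.2502 m/s = 9.1133 km/s

9.1133 km/s


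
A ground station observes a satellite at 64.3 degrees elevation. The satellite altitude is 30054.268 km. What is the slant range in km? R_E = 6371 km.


h = 30054.268 km, el = 64.3 deg
d = -R_E*sin(el) + sqrt((R_E*sin(el))^2 + 2*R_E*h + h^2)
d = -6371.0000*sin(1.1222) + sqrt((6371.0000*0.901077)^2 + 2*6371.0000*30054.268 + 30054.268^2)
d = 30579.5749 km

30579.5749 km


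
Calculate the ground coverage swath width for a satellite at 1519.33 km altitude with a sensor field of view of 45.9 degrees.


FOV = 45.9 deg = 0.8011061 rad
swath = 2 * alt * tan(FOV/2) = 2 * 1519.33 * tan(0.4005531)
swath = 2 * 1519.33 * 0.4234453
swath = 1286.7063 km

1286.7063 km


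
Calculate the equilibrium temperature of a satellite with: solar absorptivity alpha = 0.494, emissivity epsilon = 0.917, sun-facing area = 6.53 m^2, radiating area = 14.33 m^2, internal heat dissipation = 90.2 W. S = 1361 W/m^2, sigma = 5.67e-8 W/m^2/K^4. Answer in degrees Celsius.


Numerator = alpha*S*A_sun + Q_int = 0.494*1361*6.53 + 90.2 = 4480.5410 W
Denominator = eps*sigma*A_rad = 0.917*5.67e-8*14.33 = 7.4507259e-07 W/K^4
T^4 = 6.0135631e+09 K^4
T = 278.4729 K = 5.3229 C

5.3229 degrees Celsius


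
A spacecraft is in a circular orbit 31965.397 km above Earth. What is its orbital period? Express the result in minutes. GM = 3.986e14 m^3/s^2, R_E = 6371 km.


r = 38336.3970 km = 3.8336397e+07 m
T = 2*pi*sqrt(r^3/mu) = 2*pi*sqrt(5.634221e+22 / 3.986e14)
T = 74701.3004 s = 1245.0217 min

1245.0217 minutes


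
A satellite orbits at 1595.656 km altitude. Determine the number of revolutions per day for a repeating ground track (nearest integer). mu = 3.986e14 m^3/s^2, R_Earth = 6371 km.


r = 7.966656e+06 m
T = 2*pi*sqrt(r^3/mu) = 7076.6109 s = 117.9435 min
revs/day = 1440 / 117.9435 = 12.2092
Rounded: 12 revolutions per day

12 revolutions per day


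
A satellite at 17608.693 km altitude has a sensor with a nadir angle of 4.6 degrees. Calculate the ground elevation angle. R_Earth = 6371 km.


r = R_E + alt = 23979.6930 km
Law of sines in the satellite / Earth-center / ground-point triangle:
  sin(nadir)/R_E = sin(90 + el)/r  =>  cos(el) = (r/R_E)*sin(nadir)
cos(el) = (23979.6930 / 6371.0000) * sin(4.6 deg) = 0.3018593
el = arccos(0.3018593) = 72.4307 deg
(Earth-central angle = 90 - nadir - el = 12.9693 deg)

72.4307 degrees


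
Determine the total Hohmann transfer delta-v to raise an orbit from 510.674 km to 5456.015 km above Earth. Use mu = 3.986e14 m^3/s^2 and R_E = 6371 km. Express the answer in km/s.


r1 = 6881.6740 km = 6.881674e+06 m
r2 = 11827.0150 km = 1.1827015e+07 m
dv1 = sqrt(mu/r1)*(sqrt(2*r2/(r1+r2)) - 1) = 946.9627 m/s
dv2 = sqrt(mu/r2)*(1 - sqrt(2*r1/(r1+r2))) = 826.0495 m/s
total dv = |dv1| + |dv2| = 946.9627 + 826.0495 = 1773.0122 m/s = 1.7730 km/s

1.7730 km/s


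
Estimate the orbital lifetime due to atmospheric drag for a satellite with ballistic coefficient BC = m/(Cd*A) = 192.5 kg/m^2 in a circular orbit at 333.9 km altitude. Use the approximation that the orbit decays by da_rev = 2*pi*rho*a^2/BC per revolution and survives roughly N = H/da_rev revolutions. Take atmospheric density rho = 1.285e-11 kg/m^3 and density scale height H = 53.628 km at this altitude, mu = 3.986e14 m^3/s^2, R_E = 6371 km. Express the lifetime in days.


a = R_E + alt = 6704.9000 km = 6.7049e+06 m
da_rev = 2*pi*rho*a^2/BC = 2*pi*1.285e-11*(6.7049e+06)^2/192.5 = 18.855449 m per revolution
N = H/da_rev = 53628.0000 m / 18.855449 m = 2844.1646 revolutions
P = 2*pi*sqrt(a^3/mu) = 5463.8615 s
lifetime = N*P = 2844.1646 * 5463.8615 = 1.5540121e+07 s = 179.8625 days

179.8625 days


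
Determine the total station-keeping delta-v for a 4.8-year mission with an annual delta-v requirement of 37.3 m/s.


dV = rate * years = 37.3 * 4.8
dV = 179.0400 m/s

179.0400 m/s


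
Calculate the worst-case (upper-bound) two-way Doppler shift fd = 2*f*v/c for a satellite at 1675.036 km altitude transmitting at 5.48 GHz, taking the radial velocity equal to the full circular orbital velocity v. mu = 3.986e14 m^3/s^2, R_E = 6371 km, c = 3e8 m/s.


r = 8.046036e+06 m
v = sqrt(mu/r) = 7038.4602 m/s (worst-case radial velocity)
f = 5.48 GHz = 5.48e+09 Hz
fd = 2*f*v/c = 2*5.48e+09*7038.4602/3.0e+08
fd = 257138.4140 Hz

257138.4140 Hz


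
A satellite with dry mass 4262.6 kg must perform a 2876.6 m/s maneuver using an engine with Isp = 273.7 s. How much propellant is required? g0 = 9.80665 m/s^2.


ve = Isp * g0 = 273.7 * 9.80665 = 2684.080105 m/s
mass ratio = exp(dv/ve) = exp(2876.6/2684.080105) = 2.92041749
m_prop = m_dry * (mr - 1) = 4262.6 * (2.92041749 - 1)
m_prop = 8185.9716 kg

8185.9716 kg


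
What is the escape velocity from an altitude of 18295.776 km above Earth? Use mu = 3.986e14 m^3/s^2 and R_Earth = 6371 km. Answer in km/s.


r = 6371.0 + 18295.776 = 24666.7760 km = 2.4666776e+07 m
v_esc = sqrt(2*mu/r) = sqrt(2*3.986e14 / 2.4666776e+07)
v_esc = 5684.9605 m/s = 5.6850 km/s

5.6850 km/s


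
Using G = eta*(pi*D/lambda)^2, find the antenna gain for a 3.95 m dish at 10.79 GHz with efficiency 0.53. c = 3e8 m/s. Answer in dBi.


lambda = c/f = 3e8 / 1.079e+10 = 0.02780352 m
G = eta*(pi*D/lambda)^2 = 0.53*(pi*3.95/0.02780352)^2
G = 105577.2112 (linear)
G = 10*log10(105577.2112) = 50.2357 dBi

50.2357 dBi


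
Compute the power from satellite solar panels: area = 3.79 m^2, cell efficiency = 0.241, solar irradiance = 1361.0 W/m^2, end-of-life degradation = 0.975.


P = area * eta * S * degradation
P = 3.79 * 0.241 * 1361.0 * 0.975
P = 1212.0457 W

1212.0457 W


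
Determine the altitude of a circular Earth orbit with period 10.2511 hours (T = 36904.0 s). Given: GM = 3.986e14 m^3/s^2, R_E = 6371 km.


T = 36904.0 s
r = (mu*T^2/(4*pi^2))^(1/3) = (3.986e14 * 36904.0^2 / (4*pi^2))^(1/3)
r = 2.3957499e+07 m = 23957.4991 km
alt = r - R_E = 23957.4991 - 6371 = 17586.4991 km

17586.4991 km


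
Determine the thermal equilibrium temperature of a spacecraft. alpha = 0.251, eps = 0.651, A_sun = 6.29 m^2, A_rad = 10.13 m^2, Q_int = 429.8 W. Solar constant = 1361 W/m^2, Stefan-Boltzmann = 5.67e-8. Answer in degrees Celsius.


Numerator = alpha*S*A_sun + Q_int = 0.251*1361*6.29 + 429.8 = 2578.5332 W
Denominator = eps*sigma*A_rad = 0.651*5.67e-8*10.13 = 3.7391552e-07 W/K^4
T^4 = 6.8960314e+09 K^4
T = 288.1707 K = 15.0207 C

15.0207 degrees Celsius


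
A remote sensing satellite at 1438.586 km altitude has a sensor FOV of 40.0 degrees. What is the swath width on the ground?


FOV = 40.0 deg = 0.6981317 rad
swath = 2 * alt * tan(FOV/2) = 2 * 1438.586 * tan(0.3490659)
swath = 2 * 1438.586 * 0.3639702
swath = 1047.2050 km

1047.2050 km


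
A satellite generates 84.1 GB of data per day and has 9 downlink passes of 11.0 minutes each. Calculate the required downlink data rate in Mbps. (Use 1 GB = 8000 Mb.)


total contact time = 9 * 11.0 * 60 = 5940.0000 s
data = 84.1 GB = 672800.0000 Mb
rate = 672800.0000 / 5940.0000 = 113.2660 Mbps

113.2660 Mbps


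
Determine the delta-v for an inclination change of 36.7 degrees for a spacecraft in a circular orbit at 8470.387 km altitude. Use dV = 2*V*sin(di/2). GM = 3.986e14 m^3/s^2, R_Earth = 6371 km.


r = 14841.3870 km = 1.4841387e+07 m
V = sqrt(mu/r) = 5182.4056 m/s
di = 36.7 deg = 0.6405358 rad
dV = 2*V*sin(di/2) = 2*5182.4056*sin(0.3202679)
dV = 3263.0589 m/s = 3.2631 km/s

3.2631 km/s


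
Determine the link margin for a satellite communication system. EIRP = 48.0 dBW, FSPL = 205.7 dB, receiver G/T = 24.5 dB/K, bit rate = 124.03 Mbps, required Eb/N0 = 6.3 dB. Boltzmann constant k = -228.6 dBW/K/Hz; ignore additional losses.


C/N0 = EIRP - FSPL + G/T - k = 48.0 - 205.7 + 24.5 - (-228.6)
C/N0 = 95.4000 dB-Hz
R_b = 124.03 Mbps = 1.2403e+08 bps -> 10*log10(R_b) = 80.9353 dB-Hz
Eb/N0 = C/N0 - 10*log10(R_b) = 95.4000 - 80.9353 = 14.4647 dB
Margin = Eb/N0 - Eb/N0_req = 14.4647 - 6.3 = 8.1647 dB (link closes)

8.1647 dB


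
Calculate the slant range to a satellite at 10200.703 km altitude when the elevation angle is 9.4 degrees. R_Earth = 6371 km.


h = 10200.703 km, el = 9.4 deg
d = -R_E*sin(el) + sqrt((R_E*sin(el))^2 + 2*R_E*h + h^2)
d = -6371.0000*sin(0.1640609) + sqrt((6371.0000*0.163326)^2 + 2*6371.0000*10200.703 + 10200.703^2)
d = 14292.8923 km

14292.8923 km


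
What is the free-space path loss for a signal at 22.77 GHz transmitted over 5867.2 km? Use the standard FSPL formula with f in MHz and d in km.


f = 22.77 GHz = 22770.0000 MHz
d = 5867.2 km
FSPL = 32.44 + 20*log10(22770.0000) + 20*log10(5867.2)
FSPL = 32.44 + 87.1473 + 75.3686
FSPL = 194.9559 dB

194.9559 dB


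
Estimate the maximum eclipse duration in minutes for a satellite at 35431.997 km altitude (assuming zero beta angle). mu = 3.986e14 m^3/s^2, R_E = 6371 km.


r = 41802.9970 km
T = 1417.6568 min
Eclipse fraction = arcsin(R_E/r)/pi = arcsin(6371.0000/41802.9970)/pi
= arcsin(0.1524053)/pi = 0.04870192
Eclipse duration = 0.04870192 * 1417.6568 = 69.0426 min

69.0426 minutes


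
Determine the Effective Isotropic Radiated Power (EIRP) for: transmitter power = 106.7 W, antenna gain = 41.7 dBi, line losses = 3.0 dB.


Pt = 106.7 W = 20.2816 dBW
EIRP = Pt_dBW + Gt - losses = 20.2816 + 41.7 - 3.0 = 58.9816 dBW

58.9816 dBW


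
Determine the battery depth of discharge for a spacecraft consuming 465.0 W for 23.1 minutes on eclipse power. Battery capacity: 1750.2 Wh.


E_used = P * t / 60 = 465.0 * 23.1 / 60 = 179.0250 Wh
DOD = E_used / E_total * 100 = 179.0250 / 1750.2 * 100
DOD = 10.2288 %

10.2288 %


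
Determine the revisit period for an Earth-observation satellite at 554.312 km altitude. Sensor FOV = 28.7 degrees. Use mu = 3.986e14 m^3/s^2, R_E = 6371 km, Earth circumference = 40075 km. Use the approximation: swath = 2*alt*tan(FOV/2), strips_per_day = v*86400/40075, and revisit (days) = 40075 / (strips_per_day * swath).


swath = 2*554.312*tan(0.2504547) = 283.6153 km
v = sqrt(mu/r) = 7586.6312 m/s = 7.5866 km/s
strips/day = v*86400/40075 = 7.5866*86400/40075 = 16.3565
coverage/day = strips * swath = 16.3565 * 283.6153 = 4638.9403 km
revisit = 40075 / 4638.9403 = 8.6388 days

8.6388 days


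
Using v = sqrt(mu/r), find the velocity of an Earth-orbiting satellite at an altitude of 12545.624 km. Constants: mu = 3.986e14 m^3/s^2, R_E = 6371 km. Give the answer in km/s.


r = R_E + alt = 6371.0 + 12545.624 = 18916.6240 km = 1.8916624e+07 m
v = sqrt(mu/r) = sqrt(3.986e14 / 1.8916624e+07) = 4590.3609 m/s = 4.5904 km/s

4.5904 km/s


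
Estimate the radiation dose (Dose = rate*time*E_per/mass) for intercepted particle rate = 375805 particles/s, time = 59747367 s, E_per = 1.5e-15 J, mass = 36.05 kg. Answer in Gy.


Total energy deposited = rate * time * E_per
  = 375805 * 59747367 * 1.5e-15 = 0.03368004 J
Dose = E_total / mass = 0.03368004 / 36.05
Dose = 9.3425905e-04 Gy

9.3426e-04 Gy


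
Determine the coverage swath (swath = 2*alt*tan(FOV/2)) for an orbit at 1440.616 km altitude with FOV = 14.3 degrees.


FOV = 14.3 deg = 0.2495821 rad
swath = 2 * alt * tan(FOV/2) = 2 * 1440.616 * tan(0.124791)
swath = 2 * 1440.616 * 0.1254429
swath = 361.4301 km

361.4301 km


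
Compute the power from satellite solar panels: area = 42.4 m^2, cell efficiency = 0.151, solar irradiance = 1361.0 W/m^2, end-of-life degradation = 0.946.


P = area * eta * S * degradation
P = 42.4 * 0.151 * 1361.0 * 0.946
P = 8243.1284 W

8243.1284 W


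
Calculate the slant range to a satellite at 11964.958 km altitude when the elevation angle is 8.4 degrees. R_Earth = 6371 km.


h = 11964.958 km, el = 8.4 deg
d = -R_E*sin(el) + sqrt((R_E*sin(el))^2 + 2*R_E*h + h^2)
d = -6371.0000*sin(0.1466077) + sqrt((6371.0000*0.146083)^2 + 2*6371.0000*11964.958 + 11964.958^2)
d = 16288.0131 km

16288.0131 km


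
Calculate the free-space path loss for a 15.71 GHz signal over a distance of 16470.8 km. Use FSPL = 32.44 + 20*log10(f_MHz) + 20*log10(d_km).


f = 15.71 GHz = 15710.0000 MHz
d = 16470.8 km
FSPL = 32.44 + 20*log10(15710.0000) + 20*log10(16470.8)
FSPL = 32.44 + 83.9235 + 84.3343
FSPL = 200.6978 dB

200.6978 dB


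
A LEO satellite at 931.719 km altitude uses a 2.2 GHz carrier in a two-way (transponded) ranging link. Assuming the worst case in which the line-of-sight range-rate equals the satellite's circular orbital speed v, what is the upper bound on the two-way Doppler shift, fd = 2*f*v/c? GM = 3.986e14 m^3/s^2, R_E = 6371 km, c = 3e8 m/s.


r = 7.302719e+06 m
v = sqrt(mu/r) = 7387.9909 m/s (worst-case radial velocity)
f = 2.2 GHz = 2.2e+09 Hz
fd = 2*f*v/c = 2*2.2e+09*7387.9909/3.0e+08
fd = 108357.2000 Hz

108357.2000 Hz


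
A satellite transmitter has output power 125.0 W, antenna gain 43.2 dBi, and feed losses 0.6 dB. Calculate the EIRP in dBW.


Pt = 125.0 W = 20.9691 dBW
EIRP = Pt_dBW + Gt - losses = 20.9691 + 43.2 - 0.6 = 63.5691 dBW

63.5691 dBW


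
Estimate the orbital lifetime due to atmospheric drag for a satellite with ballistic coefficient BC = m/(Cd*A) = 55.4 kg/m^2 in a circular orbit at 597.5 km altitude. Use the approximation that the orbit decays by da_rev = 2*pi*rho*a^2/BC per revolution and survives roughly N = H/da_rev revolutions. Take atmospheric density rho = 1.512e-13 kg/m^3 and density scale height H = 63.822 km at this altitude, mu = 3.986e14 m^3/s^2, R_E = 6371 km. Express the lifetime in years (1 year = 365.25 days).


a = R_E + alt = 6968.5000 km = 6.9685e+06 m
da_rev = 2*pi*rho*a^2/BC = 2*pi*1.512e-13*(6.9685e+06)^2/55.4 = 0.832722891 m per revolution
N = H/da_rev = 63822.0000 m / 0.832722891 m = 76642.5430 revolutions
P = 2*pi*sqrt(a^3/mu) = 5789.2217 s
lifetime = N*P = 76642.5430 * 5789.2217 = 4.4370067e+08 s = 5135.4244 days
years = 5135.4244 / 365.25 = 14.0600 years

14.0600 years


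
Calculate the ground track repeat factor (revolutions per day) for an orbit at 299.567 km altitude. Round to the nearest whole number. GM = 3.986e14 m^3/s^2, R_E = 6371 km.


r = 6.670567e+06 m
T = 2*pi*sqrt(r^3/mu) = 5421.9480 s = 90.3658 min
revs/day = 1440 / 90.3658 = 15.9352
Rounded: 16 revolutions per day

16 revolutions per day


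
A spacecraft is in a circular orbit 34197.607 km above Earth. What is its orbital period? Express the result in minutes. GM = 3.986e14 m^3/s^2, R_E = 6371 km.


r = 40568.6070 km = 4.0568607e+07 m
T = 2*pi*sqrt(r^3/mu) = 2*pi*sqrt(6.6768295e+22 / 3.986e14)
T = 81319.8118 s = 1355.3302 min

1355.3302 minutes


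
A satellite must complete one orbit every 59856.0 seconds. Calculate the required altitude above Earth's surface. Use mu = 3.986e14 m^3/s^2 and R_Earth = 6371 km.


T = 59856.0 s
r = (mu*T^2/(4*pi^2))^(1/3) = (3.986e14 * 59856.0^2 / (4*pi^2))^(1/3)
r = 3.3072293e+07 m = 33072.2935 km
alt = r - R_E = 33072.2935 - 6371 = 26701.2935 km

26701.2935 km


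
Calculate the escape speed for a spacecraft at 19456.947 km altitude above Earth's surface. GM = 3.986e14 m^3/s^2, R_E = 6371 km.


r = 6371.0 + 19456.947 = 25827.9470 km = 2.5827947e+07 m
v_esc = sqrt(2*mu/r) = sqrt(2*3.986e14 / 2.5827947e+07)
v_esc = 5555.6989 m/s = 5.5557 km/s

5.5557 km/s


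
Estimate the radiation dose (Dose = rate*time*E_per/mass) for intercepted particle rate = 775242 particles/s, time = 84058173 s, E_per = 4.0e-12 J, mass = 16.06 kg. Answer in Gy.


Total energy deposited = rate * time * E_per
  = 775242 * 84058173 * 4.0e-12 = 260.6617 J
Dose = E_total / mass = 260.6617 / 16.06
Dose = 16.2305 Gy

16.2305 Gy


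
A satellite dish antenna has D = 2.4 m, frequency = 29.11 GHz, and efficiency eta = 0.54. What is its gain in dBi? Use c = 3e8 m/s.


lambda = c/f = 3e8 / 2.911e+10 = 0.01030574 m
G = eta*(pi*D/lambda)^2 = 0.54*(pi*2.4/0.01030574)^2
G = 289039.9611 (linear)
G = 10*log10(289039.9611) = 54.6096 dBi

54.6096 dBi


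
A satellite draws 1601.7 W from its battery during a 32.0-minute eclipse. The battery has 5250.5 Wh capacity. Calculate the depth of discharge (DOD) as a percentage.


E_used = P * t / 60 = 1601.7 * 32.0 / 60 = 854.2400 Wh
DOD = E_used / E_total * 100 = 854.2400 / 5250.5 * 100
DOD = 16.2697 %

16.2697 %


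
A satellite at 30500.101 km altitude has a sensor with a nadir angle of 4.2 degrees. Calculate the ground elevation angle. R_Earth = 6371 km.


r = R_E + alt = 36871.1010 km
Law of sines in the satellite / Earth-center / ground-point triangle:
  sin(nadir)/R_E = sin(90 + el)/r  =>  cos(el) = (r/R_E)*sin(nadir)
cos(el) = (36871.1010 / 6371.0000) * sin(4.2 deg) = 0.4238539
el = arccos(0.4238539) = 64.9219 deg
(Earth-central angle = 90 - nadir - el = 20.8781 deg)

64.9219 degrees


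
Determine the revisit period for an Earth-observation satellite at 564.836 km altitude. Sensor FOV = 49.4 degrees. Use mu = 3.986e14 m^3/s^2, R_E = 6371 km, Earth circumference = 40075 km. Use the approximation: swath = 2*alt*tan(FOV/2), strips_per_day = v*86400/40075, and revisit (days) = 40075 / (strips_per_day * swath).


swath = 2*564.836*tan(0.4310963) = 519.5911 km
v = sqrt(mu/r) = 7580.8733 m/s = 7.5809 km/s
strips/day = v*86400/40075 = 7.5809*86400/40075 = 16.3440
coverage/day = strips * swath = 16.3440 * 519.5911 = 8492.2178 km
revisit = 40075 / 8492.2178 = 4.7190 days

4.7190 days


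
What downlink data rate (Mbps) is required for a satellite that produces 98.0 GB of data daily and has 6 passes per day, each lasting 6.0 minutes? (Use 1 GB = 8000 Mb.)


total contact time = 6 * 6.0 * 60 = 2160.0000 s
data = 98.0 GB = 784000.0000 Mb
rate = 784000.0000 / 2160.0000 = 362.9630 Mbps

362.9630 Mbps


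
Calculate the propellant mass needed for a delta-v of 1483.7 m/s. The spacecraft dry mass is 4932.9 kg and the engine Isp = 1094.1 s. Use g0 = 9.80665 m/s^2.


ve = Isp * g0 = 1094.1 * 9.80665 = 10729.455765 m/s
mass ratio = exp(dv/ve) = exp(1483.7/10729.455765) = 1.14830033
m_prop = m_dry * (mr - 1) = 4932.9 * (1.14830033 - 1)
m_prop = 731.5507 kg

731.5507 kg


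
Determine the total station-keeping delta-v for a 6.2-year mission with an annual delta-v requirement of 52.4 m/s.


dV = rate * years = 52.4 * 6.2
dV = 324.8800 m/s

324.8800 m/s


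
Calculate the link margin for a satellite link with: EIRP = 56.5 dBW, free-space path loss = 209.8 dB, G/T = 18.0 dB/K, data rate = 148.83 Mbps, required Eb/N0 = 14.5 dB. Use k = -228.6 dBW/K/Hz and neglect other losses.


C/N0 = EIRP - FSPL + G/T - k = 56.5 - 209.8 + 18.0 - (-228.6)
C/N0 = 93.3000 dB-Hz
R_b = 148.83 Mbps = 1.4883e+08 bps -> 10*log10(R_b) = 81.7269 dB-Hz
Eb/N0 = C/N0 - 10*log10(R_b) = 93.3000 - 81.7269 = 11.5731 dB
Margin = Eb/N0 - Eb/N0_req = 11.5731 - 14.5 = -2.9269 dB (negative margin: link does not close)

-2.9269 dB


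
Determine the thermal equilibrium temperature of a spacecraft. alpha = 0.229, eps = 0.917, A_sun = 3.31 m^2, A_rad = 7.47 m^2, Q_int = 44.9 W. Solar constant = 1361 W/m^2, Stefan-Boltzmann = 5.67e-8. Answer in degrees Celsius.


Numerator = alpha*S*A_sun + Q_int = 0.229*1361*3.31 + 44.9 = 1076.5244 W
Denominator = eps*sigma*A_rad = 0.917*5.67e-8*7.47 = 3.8839443e-07 W/K^4
T^4 = 2.7717297e+09 K^4
T = 229.4498 K = -43.7002 C

-43.7002 degrees Celsius


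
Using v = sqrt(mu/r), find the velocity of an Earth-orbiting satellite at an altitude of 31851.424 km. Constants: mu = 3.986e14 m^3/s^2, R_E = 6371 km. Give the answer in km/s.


r = R_E + alt = 6371.0 + 31851.424 = 38222.4240 km = 3.8222424e+07 m
v = sqrt(mu/r) = sqrt(3.986e14 / 3.8222424e+07) = 3229.3085 m/s = 3.2293 km/s

3.2293 km/s


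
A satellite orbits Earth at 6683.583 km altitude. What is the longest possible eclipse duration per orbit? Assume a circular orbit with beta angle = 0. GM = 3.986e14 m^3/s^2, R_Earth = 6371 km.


r = 13054.5830 km
T = 247.4027 min
Eclipse fraction = arcsin(R_E/r)/pi = arcsin(6371.0000/13054.5830)/pi
= arcsin(0.4880278)/pi = 0.1622836
Eclipse duration = 0.1622836 * 247.4027 = 40.1494 min

40.1494 minutes


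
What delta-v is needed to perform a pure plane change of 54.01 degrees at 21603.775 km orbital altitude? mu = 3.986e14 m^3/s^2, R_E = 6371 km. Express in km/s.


r = 27974.7750 km = 2.7974775e+07 m
V = sqrt(mu/r) = 3774.7252 m/s
di = 54.01 deg = 0.9426523 rad
dV = 2*V*sin(di/2) = 2*3774.7252*sin(0.4713262)
dV = 3427.9658 m/s = 3.4280 km/s

3.4280 km/s


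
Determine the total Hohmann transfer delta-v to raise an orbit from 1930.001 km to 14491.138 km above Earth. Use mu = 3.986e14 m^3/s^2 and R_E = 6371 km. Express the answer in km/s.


r1 = 8301.0010 km = 8.301001e+06 m
r2 = 20862.1380 km = 2.0862138e+07 m
dv1 = sqrt(mu/r1)*(sqrt(2*r2/(r1+r2)) - 1) = 1359.0664 m/s
dv2 = sqrt(mu/r2)*(1 - sqrt(2*r1/(r1+r2))) = 1073.0721 m/s
total dv = |dv1| + |dv2| = 1359.0664 + 1073.0721 = 2432.1384 m/s = 2.4321 km/s

2.4321 km/s


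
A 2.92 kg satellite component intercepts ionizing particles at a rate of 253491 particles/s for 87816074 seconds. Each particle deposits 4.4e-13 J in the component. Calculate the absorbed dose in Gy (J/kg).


Total energy deposited = rate * time * E_per
  = 253491 * 87816074 * 4.4e-13 = 9.7947 J
Dose = E_total / mass = 9.7947 / 2.92
Dose = 3.3543 Gy

3.3543 Gy


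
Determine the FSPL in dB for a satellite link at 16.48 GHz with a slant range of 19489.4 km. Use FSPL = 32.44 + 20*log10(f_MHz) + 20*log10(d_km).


f = 16.48 GHz = 16480.0000 MHz
d = 19489.4 km
FSPL = 32.44 + 20*log10(16480.0000) + 20*log10(19489.4)
FSPL = 32.44 + 84.3391 + 85.7960
FSPL = 202.5751 dB

202.5751 dB


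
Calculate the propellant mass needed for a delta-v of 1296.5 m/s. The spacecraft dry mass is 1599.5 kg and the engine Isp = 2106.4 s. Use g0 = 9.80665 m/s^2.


ve = Isp * g0 = 2106.4 * 9.80665 = 20656.727560 m/s
mass ratio = exp(dv/ve) = exp(1296.5/20656.727560) = 1.06477558
m_prop = m_dry * (mr - 1) = 1599.5 * (1.06477558 - 1)
m_prop = 103.6085 kg

103.6085 kg


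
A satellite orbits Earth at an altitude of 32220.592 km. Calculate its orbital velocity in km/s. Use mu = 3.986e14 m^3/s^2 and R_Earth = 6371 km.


r = R_E + alt = 6371.0 + 32220.592 = 38591.5920 km = 3.8591592e+07 m
v = sqrt(mu/r) = sqrt(3.986e14 / 3.8591592e+07) = 3213.8256 m/s = 3.2138 km/s

3.2138 km/s


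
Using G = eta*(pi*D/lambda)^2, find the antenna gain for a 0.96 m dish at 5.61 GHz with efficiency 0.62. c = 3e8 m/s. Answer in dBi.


lambda = c/f = 3e8 / 5.61e+09 = 0.05347594 m
G = eta*(pi*D/lambda)^2 = 0.62*(pi*0.96/0.05347594)^2
G = 1972.0463 (linear)
G = 10*log10(1972.0463) = 32.9492 dBi

32.9492 dBi


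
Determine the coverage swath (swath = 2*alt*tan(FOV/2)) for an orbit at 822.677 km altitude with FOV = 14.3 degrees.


FOV = 14.3 deg = 0.2495821 rad
swath = 2 * alt * tan(FOV/2) = 2 * 822.677 * tan(0.124791)
swath = 2 * 822.677 * 0.1254429
swath = 206.3980 km

206.3980 km


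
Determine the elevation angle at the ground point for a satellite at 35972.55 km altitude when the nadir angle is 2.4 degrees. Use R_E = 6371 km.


r = R_E + alt = 42343.5500 km
Law of sines in the satellite / Earth-center / ground-point triangle:
  sin(nadir)/R_E = sin(90 + el)/r  =>  cos(el) = (r/R_E)*sin(nadir)
cos(el) = (42343.5500 / 6371.0000) * sin(2.4 deg) = 0.278318
el = arccos(0.278318) = 73.8402 deg
(Earth-central angle = 90 - nadir - el = 13.7598 deg)

73.8402 degrees


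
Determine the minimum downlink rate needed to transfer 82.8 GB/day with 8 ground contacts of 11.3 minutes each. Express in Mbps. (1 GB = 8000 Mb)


total contact time = 8 * 11.3 * 60 = 5424.0000 s
data = 82.8 GB = 662400.0000 Mb
rate = 662400.0000 / 5424.0000 = 122.1239 Mbps

122.1239 Mbps


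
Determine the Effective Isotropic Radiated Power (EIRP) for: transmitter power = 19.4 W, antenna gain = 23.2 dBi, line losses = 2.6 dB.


Pt = 19.4 W = 12.8780 dBW
EIRP = Pt_dBW + Gt - losses = 12.8780 + 23.2 - 2.6 = 33.4780 dBW

33.4780 dBW


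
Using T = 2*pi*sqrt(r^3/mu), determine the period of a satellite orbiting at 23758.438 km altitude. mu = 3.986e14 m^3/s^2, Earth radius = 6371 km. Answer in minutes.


r = 30129.4380 km = 3.0129438e+07 m
T = 2*pi*sqrt(r^3/mu) = 2*pi*sqrt(2.7350993e+22 / 3.986e14)
T = 52047.2476 s = 867.4541 min

867.4541 minutes


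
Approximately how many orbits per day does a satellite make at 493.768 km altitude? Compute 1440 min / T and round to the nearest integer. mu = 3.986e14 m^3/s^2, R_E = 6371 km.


r = 6.864768e+06 m
T = 2*pi*sqrt(r^3/mu) = 5660.4377 s = 94.3406 min
revs/day = 1440 / 94.3406 = 15.2638
Rounded: 15 revolutions per day

15 revolutions per day


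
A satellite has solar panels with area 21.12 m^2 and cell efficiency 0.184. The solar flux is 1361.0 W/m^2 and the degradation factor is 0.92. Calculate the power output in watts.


P = area * eta * S * degradation
P = 21.12 * 0.184 * 1361.0 * 0.92
P = 4865.8385 W

4865.8385 W


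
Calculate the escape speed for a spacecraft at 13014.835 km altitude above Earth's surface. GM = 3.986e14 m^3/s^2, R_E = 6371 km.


r = 6371.0 + 13014.835 = 19385.8350 km = 1.9385835e+07 m
v_esc = sqrt(2*mu/r) = sqrt(2*3.986e14 / 1.9385835e+07)
v_esc = 6412.7069 m/s = 6.4127 km/s

6.4127 km/s


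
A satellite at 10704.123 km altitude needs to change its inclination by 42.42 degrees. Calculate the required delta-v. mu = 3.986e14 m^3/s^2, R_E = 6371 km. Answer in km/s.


r = 17075.1230 km = 1.7075123e+07 m
V = sqrt(mu/r) = 4831.5528 m/s
di = 42.42 deg = 0.7403687 rad
dV = 2*V*sin(di/2) = 2*4831.5528*sin(0.3701843)
dV = 3495.9887 m/s = 3.4960 km/s

3.4960 km/s


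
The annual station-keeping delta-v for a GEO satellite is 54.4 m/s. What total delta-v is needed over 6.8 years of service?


dV = rate * years = 54.4 * 6.8
dV = 369.9200 m/s

369.9200 m/s


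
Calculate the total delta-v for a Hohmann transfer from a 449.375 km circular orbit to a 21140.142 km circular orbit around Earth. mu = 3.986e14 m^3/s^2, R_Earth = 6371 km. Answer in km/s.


r1 = 6820.3750 km = 6.820375e+06 m
r2 = 27511.1420 km = 2.7511142e+07 m
dv1 = sqrt(mu/r1)*(sqrt(2*r2/(r1+r2)) - 1) = 2033.2665 m/s
dv2 = sqrt(mu/r2)*(1 - sqrt(2*r1/(r1+r2))) = 1407.0859 m/s
total dv = |dv1| + |dv2| = 2033.2665 + 1407.0859 = 3440.3524 m/s = 3.4404 km/s

3.4404 km/s


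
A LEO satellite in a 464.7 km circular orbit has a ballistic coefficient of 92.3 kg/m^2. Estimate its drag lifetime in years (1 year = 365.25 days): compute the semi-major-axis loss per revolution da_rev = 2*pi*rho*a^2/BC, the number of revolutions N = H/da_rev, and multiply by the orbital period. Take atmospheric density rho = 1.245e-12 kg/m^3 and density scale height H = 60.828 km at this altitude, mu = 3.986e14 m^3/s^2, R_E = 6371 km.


a = R_E + alt = 6835.7000 km = 6.8357e+06 m
da_rev = 2*pi*rho*a^2/BC = 2*pi*1.245e-12*(6.8357e+06)^2/92.3 = 3.960167 m per revolution
N = H/da_rev = 60828.0000 m / 3.960167 m = 15359.9580 revolutions
P = 2*pi*sqrt(a^3/mu) = 5624.5232 s
lifetime = N*P = 15359.9580 * 5624.5232 = 8.639244e+07 s = 999.9125 days
years = 999.9125 / 365.25 = 2.7376 years

2.7376 years


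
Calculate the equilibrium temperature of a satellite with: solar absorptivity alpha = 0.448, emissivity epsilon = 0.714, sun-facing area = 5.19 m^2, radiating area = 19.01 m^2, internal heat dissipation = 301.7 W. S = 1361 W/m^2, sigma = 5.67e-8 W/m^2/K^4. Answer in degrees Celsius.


Numerator = alpha*S*A_sun + Q_int = 0.448*1361*5.19 + 301.7 = 3466.1883 W
Denominator = eps*sigma*A_rad = 0.714*5.67e-8*19.01 = 7.6959704e-07 W/K^4
T^4 = 4.5039003e+09 K^4
T = 259.0581 K = -14.0919 C

-14.0919 degrees Celsius


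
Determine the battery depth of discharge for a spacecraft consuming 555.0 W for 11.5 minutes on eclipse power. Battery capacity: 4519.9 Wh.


E_used = P * t / 60 = 555.0 * 11.5 / 60 = 106.3750 Wh
DOD = E_used / E_total * 100 = 106.3750 / 4519.9 * 100
DOD = 2.3535 %

2.3535 %


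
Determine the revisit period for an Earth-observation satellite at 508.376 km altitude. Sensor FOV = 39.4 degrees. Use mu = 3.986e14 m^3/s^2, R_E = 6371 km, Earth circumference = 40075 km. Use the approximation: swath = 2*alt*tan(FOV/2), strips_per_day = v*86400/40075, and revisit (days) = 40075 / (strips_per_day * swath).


swath = 2*508.376*tan(0.3438299) = 364.0499 km
v = sqrt(mu/r) = 7611.9184 m/s = 7.6119 km/s
strips/day = v*86400/40075 = 7.6119*86400/40075 = 16.4110
coverage/day = strips * swath = 16.4110 * 364.0499 = 5974.4135 km
revisit = 40075 / 5974.4135 = 6.7078 days

6.7078 days


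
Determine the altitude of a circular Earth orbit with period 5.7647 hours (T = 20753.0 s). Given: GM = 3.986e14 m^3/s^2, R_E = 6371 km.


T = 20753.0 s
r = (mu*T^2/(4*pi^2))^(1/3) = (3.986e14 * 20753.0^2 / (4*pi^2))^(1/3)
r = 1.6322241e+07 m = 16322.2406 km
alt = r - R_E = 16322.2406 - 6371 = 9951.2406 km

9951.2406 km


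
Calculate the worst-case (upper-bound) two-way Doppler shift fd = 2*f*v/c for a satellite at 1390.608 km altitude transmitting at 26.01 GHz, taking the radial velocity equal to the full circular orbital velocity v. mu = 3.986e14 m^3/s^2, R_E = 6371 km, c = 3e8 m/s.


r = 7.761608e+06 m
v = sqrt(mu/r) = 7166.2639 m/s (worst-case radial velocity)
f = 26.01 GHz = 2.601e+10 Hz
fd = 2*f*v/c = 2*2.601e+10*7166.2639/3.0e+08
fd = 1.2426302e+06 Hz

1.2426e+06 Hz


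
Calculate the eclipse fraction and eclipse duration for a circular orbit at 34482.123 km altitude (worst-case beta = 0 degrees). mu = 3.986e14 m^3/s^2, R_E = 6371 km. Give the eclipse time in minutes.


r = 40853.1230 km
T = 1369.6130 min
Eclipse fraction = arcsin(R_E/r)/pi = arcsin(6371.0000/40853.1230)/pi
= arcsin(0.1559489)/pi = 0.04984352
Eclipse duration = 0.04984352 * 1369.6130 = 68.2663 min

68.2663 minutes


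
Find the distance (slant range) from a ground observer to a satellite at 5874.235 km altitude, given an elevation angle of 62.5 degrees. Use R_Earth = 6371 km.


h = 5874.235 km, el = 62.5 deg
d = -R_E*sin(el) + sqrt((R_E*sin(el))^2 + 2*R_E*h + h^2)
d = -6371.0000*sin(1.0908) + sqrt((6371.0000*0.8870108)^2 + 2*6371.0000*5874.235 + 5874.235^2)
d = 6235.4679 km

6235.4679 km


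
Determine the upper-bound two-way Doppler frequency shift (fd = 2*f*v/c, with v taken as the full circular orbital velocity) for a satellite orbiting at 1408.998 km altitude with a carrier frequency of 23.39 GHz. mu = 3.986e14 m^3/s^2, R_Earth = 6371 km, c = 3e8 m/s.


r = 7.779998e+06 m
v = sqrt(mu/r) = 7157.7892 m/s (worst-case radial velocity)
f = 23.39 GHz = 2.339e+10 Hz
fd = 2*f*v/c = 2*2.339e+10*7157.7892/3.0e+08
fd = 1.1161379e+06 Hz

1.1161e+06 Hz


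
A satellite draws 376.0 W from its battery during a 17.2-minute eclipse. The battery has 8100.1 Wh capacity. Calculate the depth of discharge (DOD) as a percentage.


E_used = P * t / 60 = 376.0 * 17.2 / 60 = 107.7867 Wh
DOD = E_used / E_total * 100 = 107.7867 / 8100.1 * 100
DOD = 1.3307 %

1.3307 %


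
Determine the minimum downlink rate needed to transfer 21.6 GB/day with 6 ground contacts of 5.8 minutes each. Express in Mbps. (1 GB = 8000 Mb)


total contact time = 6 * 5.8 * 60 = 2088.0000 s
data = 21.6 GB = 172800.0000 Mb
rate = 172800.0000 / 2088.0000 = 82.7586 Mbps

82.7586 Mbps
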